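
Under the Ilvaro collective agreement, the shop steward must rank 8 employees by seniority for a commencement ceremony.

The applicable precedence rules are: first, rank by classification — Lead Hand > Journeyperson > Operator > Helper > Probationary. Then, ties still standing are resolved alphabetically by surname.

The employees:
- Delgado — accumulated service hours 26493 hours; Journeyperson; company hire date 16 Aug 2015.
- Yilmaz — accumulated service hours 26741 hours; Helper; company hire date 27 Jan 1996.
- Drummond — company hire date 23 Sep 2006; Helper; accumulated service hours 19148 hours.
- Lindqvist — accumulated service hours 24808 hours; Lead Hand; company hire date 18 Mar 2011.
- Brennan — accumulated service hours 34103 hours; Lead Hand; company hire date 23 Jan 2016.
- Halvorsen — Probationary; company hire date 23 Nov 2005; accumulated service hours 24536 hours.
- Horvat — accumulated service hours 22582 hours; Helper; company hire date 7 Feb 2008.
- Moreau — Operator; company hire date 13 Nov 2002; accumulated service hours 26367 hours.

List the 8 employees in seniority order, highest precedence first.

Brennan, Lindqvist, Delgado, Moreau, Drummond, Horvat, Yilmaz, Halvorsen

By classification: Brennan and Lindqvist (Lead Hand); then Delgado (Journeyperson); then Moreau (Operator); then Drummond, Horvat and Yilmaz (Helper); then Halvorsen (Probationary).
Among Brennan and Lindqvist, alphabetically by surname: Brennan before Lindqvist.
Among Drummond, Horvat and Yilmaz, alphabetically by surname: Drummond before Horvat before Yilmaz.
Full order: Brennan, Lindqvist, Delgado, Moreau, Drummond, Horvat, Yilmaz, Halvorsen.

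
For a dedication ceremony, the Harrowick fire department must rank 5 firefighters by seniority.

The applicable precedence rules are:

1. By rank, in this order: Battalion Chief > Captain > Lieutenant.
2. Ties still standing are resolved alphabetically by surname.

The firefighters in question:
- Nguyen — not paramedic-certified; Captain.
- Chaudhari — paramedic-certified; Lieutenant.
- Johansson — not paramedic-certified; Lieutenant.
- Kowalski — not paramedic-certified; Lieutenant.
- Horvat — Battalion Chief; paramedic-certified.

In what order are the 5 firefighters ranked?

Horvat, Nguyen, Chaudhari, Johansson, Kowalski

By rank: Horvat (Battalion Chief); then Nguyen (Captain); then Chaudhari, Johansson and Kowalski (Lieutenant).
Among Chaudhari, Johansson and Kowalski, alphabetically by surname: Chaudhari before Johansson before Kowalski.
Full order: Horvat, Nguyen, Chaudhari, Johansson, Kowalski.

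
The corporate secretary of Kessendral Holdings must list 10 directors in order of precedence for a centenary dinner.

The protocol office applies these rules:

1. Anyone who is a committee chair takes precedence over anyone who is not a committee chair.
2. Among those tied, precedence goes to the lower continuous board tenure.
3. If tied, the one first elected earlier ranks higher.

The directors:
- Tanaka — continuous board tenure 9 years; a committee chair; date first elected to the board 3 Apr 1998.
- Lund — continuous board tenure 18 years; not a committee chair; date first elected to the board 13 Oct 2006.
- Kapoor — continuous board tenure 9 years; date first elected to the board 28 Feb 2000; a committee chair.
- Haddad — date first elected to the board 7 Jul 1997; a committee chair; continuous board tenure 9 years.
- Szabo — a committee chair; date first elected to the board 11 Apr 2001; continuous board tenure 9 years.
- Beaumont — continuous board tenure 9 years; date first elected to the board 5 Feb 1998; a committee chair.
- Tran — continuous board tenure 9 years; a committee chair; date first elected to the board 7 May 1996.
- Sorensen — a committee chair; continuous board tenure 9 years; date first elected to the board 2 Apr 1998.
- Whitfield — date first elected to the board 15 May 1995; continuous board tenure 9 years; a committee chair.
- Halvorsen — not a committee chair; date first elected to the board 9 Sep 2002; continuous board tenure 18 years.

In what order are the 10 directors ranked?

By the first rule: Whitfield, Tran, Haddad, Beaumont, Sorensen, Tanaka, Kapoor and Szabo (each a committee chair); then Halvorsen and Lund (both not a committee chair).
Whitfield, Tran, Haddad, Beaumont, Sorensen, Tanaka, Kapoor and Szabo all have continuous board tenure 9 years, so the next rule applies.
Among Whitfield, Tran, Haddad, Beaumont, Sorensen, Tanaka, Kapoor and Szabo, by date first elected to the board (earlier first): Whitfield (15 May 1995) before Tran (7 May 1996) before Haddad (7 Jul 1997) before Beaumont (5 Feb 1998) before Sorensen (2 Apr 1998) before Tanaka (3 Apr 1998) before Kapoor (28 Feb 2000) before Szabo (11 Apr 2001).
Halvorsen and Lund both have continuous board tenure 18 years, so the next rule applies.
Among Halvorsen and Lund, by date first elected to the board (earlier first): Halvorsen (9 Sep 2002) before Lund (13 Oct 2006).
Full order: Whitfield, Tran, Haddad, Beaumont, Sorensen, Tanaka, Kapoor, Szabo, Halvorsen, Lund.

Whitfield, Tran, Haddad, Beaumont, Sorensen, Tanaka, Kapoor, Szabo, Halvorsen, Lund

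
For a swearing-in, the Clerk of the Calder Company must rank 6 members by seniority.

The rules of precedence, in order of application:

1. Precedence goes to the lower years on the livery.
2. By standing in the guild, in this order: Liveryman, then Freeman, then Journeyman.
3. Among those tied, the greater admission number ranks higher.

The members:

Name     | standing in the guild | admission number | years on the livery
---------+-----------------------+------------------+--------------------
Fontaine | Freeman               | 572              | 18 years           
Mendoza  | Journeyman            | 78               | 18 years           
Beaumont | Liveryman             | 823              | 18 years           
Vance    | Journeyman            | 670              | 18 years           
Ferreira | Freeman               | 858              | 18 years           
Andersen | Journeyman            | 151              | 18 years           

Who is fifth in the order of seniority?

By years on the livery (lower first): Beaumont, Ferreira, Fontaine, Vance, Andersen and Mendoza (each 18 years).
Among Beaumont, Ferreira, Fontaine, Vance, Andersen and Mendoza, by standing in the guild: Beaumont (Liveryman) before Ferreira and Fontaine (Freeman) before Vance, Andersen and Mendoza (Journeyman).
Among Ferreira and Fontaine, by admission number (higher first): Ferreira (858) before Fontaine (572).
Among Vance, Andersen and Mendoza, by admission number (higher first): Vance (670) before Andersen (151) before Mendoza (78).
Order: Beaumont, Ferreira, Fontaine, Vance, Andersen, Mendoza.

Andersen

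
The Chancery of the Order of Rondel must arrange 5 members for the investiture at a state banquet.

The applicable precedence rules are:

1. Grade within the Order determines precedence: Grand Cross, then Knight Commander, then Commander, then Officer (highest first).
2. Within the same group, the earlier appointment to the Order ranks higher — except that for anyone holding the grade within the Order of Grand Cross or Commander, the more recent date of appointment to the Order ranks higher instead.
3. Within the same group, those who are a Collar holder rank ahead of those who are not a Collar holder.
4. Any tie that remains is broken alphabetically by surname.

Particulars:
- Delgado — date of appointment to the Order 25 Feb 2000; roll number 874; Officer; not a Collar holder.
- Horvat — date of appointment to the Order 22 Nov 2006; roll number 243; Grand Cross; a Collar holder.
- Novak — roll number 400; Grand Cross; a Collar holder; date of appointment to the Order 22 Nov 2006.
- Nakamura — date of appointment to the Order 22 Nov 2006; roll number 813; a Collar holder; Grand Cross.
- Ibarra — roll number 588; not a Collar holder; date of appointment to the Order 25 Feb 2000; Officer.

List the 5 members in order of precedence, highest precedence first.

Horvat, Nakamura, Novak, Delgado, Ibarra

By grade within the Order: Horvat, Nakamura and Novak (Grand Cross); then Delgado and Ibarra (Officer).
Horvat, Nakamura and Novak all have date of appointment to the Order 22 Nov 2006, so the next rule applies.
Horvat, Nakamura and Novak are each a Collar holder, so the next rule applies.
Among Horvat, Nakamura and Novak, alphabetically by surname: Horvat before Nakamura before Novak.
Delgado and Ibarra both have date of appointment to the Order 25 Feb 2000, so the next rule applies.
Delgado and Ibarra are each not a Collar holder, so the next rule applies.
Among Delgado and Ibarra, alphabetically by surname: Delgado before Ibarra.
Full order: Horvat, Nakamura, Novak, Delgado, Ibarra.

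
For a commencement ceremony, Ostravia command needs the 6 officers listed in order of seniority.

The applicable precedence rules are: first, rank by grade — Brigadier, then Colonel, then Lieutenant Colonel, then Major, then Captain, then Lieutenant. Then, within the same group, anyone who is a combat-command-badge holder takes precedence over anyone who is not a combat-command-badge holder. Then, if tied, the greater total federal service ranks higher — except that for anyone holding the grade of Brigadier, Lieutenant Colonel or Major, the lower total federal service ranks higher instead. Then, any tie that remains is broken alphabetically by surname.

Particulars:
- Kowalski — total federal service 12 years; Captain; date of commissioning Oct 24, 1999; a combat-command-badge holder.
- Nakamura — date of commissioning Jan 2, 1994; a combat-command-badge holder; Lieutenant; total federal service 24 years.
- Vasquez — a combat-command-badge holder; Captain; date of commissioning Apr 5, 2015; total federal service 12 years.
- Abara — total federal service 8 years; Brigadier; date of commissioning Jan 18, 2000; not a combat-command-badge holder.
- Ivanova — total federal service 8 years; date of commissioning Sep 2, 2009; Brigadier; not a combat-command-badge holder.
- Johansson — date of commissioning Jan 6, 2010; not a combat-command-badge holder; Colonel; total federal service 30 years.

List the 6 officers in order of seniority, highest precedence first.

Abara, Ivanova, Johansson, Kowalski, Vasquez, Nakamura

By grade: Abara and Ivanova (Brigadier); then Johansson (Colonel); then Kowalski and Vasquez (Captain); then Nakamura (Lieutenant).
Abara and Ivanova are each not a combat-command-badge holder, so the next rule applies.
Abara and Ivanova both have total federal service 8 years, so the next rule applies.
Among Abara and Ivanova, alphabetically by surname: Abara before Ivanova.
Kowalski and Vasquez are each a combat-command-badge holder, so the next rule applies.
Kowalski and Vasquez both have total federal service 12 years, so the next rule applies.
Among Kowalski and Vasquez, alphabetically by surname: Kowalski before Vasquez.
Full order: Abara, Ivanova, Johansson, Kowalski, Vasquez, Nakamura.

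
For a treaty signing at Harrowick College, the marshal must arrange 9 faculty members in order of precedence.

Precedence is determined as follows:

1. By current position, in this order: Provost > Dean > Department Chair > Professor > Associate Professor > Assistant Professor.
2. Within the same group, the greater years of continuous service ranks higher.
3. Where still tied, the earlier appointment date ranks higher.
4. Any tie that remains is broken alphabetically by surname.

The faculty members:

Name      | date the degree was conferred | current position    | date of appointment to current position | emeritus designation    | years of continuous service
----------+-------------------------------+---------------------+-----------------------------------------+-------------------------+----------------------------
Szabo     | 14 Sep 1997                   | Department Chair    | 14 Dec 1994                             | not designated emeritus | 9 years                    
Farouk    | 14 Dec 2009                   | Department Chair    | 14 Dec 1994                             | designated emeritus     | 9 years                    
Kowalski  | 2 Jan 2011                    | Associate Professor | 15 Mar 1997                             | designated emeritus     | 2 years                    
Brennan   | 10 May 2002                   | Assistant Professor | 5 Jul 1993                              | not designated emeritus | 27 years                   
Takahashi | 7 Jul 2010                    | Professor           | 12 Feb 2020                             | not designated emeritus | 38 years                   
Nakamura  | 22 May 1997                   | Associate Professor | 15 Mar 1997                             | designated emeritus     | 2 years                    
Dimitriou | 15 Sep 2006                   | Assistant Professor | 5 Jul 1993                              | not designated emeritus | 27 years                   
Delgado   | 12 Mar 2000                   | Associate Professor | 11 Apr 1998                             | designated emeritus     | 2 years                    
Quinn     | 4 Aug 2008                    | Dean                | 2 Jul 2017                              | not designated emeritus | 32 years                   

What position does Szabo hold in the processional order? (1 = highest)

By current position: Quinn (Dean); then Farouk and Szabo (Department Chair); then Takahashi (Professor); then Kowalski, Nakamura and Delgado (Associate Professor); then Brennan and Dimitriou (Assistant Professor).
Farouk and Szabo both have years of continuous service 9 years, so the next rule applies.
Farouk and Szabo both have date of appointment to current position 14 Dec 1994, so the next rule applies.
Among Farouk and Szabo, alphabetically by surname: Farouk before Szabo.
Kowalski, Nakamura and Delgado all have years of continuous service 2 years, so the next rule applies.
Among Kowalski, Nakamura and Delgado, by date of appointment to current position (earlier first): Kowalski and Nakamura (15 Mar 1997) before Delgado (11 Apr 1998).
Among Kowalski and Nakamura, alphabetically by surname: Kowalski before Nakamura.
Brennan and Dimitriou both have years of continuous service 27 years, so the next rule applies.
Brennan and Dimitriou both have date of appointment to current position 5 Jul 1993, so the next rule applies.
Among Brennan and Dimitriou, alphabetically by surname: Brennan before Dimitriou.
Order: Quinn, Farouk, Szabo, Takahashi, Kowalski, Nakamura, Delgado, Brennan, Dimitriou. So position 3.

3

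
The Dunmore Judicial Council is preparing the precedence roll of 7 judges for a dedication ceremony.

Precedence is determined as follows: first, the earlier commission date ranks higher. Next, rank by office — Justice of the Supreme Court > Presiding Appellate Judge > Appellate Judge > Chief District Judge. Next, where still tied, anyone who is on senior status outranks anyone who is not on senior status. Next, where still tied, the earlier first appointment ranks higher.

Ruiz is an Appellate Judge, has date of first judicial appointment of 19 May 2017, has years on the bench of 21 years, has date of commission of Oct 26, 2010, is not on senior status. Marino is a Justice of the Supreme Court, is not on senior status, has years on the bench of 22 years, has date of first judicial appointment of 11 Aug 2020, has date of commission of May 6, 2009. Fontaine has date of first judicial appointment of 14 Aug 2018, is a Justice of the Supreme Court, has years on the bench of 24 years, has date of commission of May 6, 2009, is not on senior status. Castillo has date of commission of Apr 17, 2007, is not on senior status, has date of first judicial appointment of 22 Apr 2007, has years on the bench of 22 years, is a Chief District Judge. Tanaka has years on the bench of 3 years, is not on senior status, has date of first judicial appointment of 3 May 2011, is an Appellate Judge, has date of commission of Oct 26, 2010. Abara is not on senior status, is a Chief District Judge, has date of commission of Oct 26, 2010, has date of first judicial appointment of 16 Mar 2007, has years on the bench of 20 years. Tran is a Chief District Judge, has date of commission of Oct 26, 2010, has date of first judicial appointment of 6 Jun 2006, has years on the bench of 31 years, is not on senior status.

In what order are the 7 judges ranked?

By date of commission (earlier first): Castillo (Apr 17, 2007); then Fontaine and Marino (both May 6, 2009); then Tanaka, Ruiz, Tran and Abara (each Oct 26, 2010).
Fontaine and Marino are each Justice of the Supreme Court, so the next rule applies.
Fontaine and Marino are each not on senior status, so the next rule applies.
Among Fontaine and Marino, by date of first judicial appointment (earlier first): Fontaine (14 Aug 2018) before Marino (11 Aug 2020).
Among Tanaka, Ruiz, Tran and Abara, by office: Tanaka and Ruiz (Appellate Judge) before Tran and Abara (Chief District Judge).
Tanaka and Ruiz are each not on senior status, so the next rule applies.
Among Tanaka and Ruiz, by date of first judicial appointment (earlier first): Tanaka (3 May 2011) before Ruiz (19 May 2017).
Tran and Abara are each not on senior status, so the next rule applies.
Among Tran and Abara, by date of first judicial appointment (earlier first): Tran (6 Jun 2006) before Abara (16 Mar 2007).
Full order: Castillo, Fontaine, Marino, Tanaka, Ruiz, Tran, Abara.

Castillo, Fontaine, Marino, Tanaka, Ruiz, Tran, Abara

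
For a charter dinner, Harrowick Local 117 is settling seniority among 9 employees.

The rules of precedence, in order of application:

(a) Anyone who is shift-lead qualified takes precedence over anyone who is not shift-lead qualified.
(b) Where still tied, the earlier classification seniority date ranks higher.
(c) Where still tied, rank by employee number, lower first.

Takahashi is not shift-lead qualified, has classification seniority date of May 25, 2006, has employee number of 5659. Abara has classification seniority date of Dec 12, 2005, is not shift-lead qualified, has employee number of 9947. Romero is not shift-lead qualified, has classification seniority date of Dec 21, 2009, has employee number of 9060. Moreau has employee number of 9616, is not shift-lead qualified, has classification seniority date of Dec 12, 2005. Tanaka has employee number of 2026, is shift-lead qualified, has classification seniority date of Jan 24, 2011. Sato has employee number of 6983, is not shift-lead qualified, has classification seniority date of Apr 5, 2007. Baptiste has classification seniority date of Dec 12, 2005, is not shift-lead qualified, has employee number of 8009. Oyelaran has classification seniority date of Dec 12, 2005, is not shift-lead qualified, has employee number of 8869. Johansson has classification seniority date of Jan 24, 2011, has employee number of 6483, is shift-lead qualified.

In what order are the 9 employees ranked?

Tanaka, Johansson, Baptiste, Oyelaran, Moreau, Abara, Takahashi, Sato, Romero

By the first rule: Tanaka and Johansson (both shift-lead qualified); then Baptiste, Oyelaran, Moreau, Abara, Takahashi, Sato and Romero (each not shift-lead qualified).
Tanaka and Johansson both have classification seniority date Jan 24, 2011, so the next rule applies.
Among Tanaka and Johansson, by employee number (lower first): Tanaka (2026) before Johansson (6483).
Among Baptiste, Oyelaran, Moreau, Abara, Takahashi, Sato and Romero, by classification seniority date (earlier first): Baptiste, Oyelaran, Moreau and Abara (Dec 12, 2005) before Takahashi (May 25, 2006) before Sato (Apr 5, 2007) before Romero (Dec 21, 2009).
Among Baptiste, Oyelaran, Moreau and Abara, by employee number (lower first): Baptiste (8009) before Oyelaran (8869) before Moreau (9616) before Abara (9947).
Full order: Tanaka, Johansson, Baptiste, Oyelaran, Moreau, Abara, Takahashi, Sato, Romero.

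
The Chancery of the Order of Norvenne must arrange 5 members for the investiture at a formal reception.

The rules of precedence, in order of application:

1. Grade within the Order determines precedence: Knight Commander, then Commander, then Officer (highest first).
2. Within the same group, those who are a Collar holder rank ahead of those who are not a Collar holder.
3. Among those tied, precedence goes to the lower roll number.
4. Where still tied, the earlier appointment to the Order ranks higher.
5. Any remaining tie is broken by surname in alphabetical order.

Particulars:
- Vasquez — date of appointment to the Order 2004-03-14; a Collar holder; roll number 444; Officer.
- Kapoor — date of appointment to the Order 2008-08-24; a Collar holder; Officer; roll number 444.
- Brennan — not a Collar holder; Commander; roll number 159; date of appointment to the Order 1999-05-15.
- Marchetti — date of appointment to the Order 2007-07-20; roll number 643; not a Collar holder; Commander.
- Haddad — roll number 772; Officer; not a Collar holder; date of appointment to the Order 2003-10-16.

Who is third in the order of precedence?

By grade within the Order: Brennan and Marchetti (Commander); then Vasquez, Kapoor and Haddad (Officer).
Brennan and Marchetti are each not a Collar holder, so the next rule applies.
Among Brennan and Marchetti, by roll number (lower first): Brennan (159) before Marchetti (643).
Among Vasquez, Kapoor and Haddad, a Collar holder before not a Collar holder: Vasquez and Kapoor (a Collar holder) before Haddad (not a Collar holder).
Vasquez and Kapoor both have roll number 444, so the next rule applies.
Among Vasquez and Kapoor, by date of appointment to the Order (earlier first): Vasquez (2004-03-14) before Kapoor (2008-08-24).
Order: Brennan, Marchetti, Vasquez, Kapoor, Haddad.

Vasquez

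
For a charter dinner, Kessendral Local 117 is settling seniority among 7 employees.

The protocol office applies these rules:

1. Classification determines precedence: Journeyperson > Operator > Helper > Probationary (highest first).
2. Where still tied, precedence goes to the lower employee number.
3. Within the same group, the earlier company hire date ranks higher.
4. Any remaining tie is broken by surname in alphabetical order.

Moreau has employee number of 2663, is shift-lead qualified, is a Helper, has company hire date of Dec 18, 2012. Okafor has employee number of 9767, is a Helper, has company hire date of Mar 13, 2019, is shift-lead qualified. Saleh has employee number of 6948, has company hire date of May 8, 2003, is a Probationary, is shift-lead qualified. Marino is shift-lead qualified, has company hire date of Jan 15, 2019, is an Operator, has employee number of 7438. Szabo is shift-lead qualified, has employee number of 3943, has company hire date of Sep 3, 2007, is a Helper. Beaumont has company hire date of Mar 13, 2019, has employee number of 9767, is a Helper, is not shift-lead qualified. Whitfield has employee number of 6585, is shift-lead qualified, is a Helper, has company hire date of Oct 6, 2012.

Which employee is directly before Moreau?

Marino

By classification: Marino (Operator); then Moreau, Szabo, Whitfield, Beaumont and Okafor (Helper); then Saleh (Probationary).
Among Moreau, Szabo, Whitfield, Beaumont and Okafor, by employee number (lower first): Moreau (2663) before Szabo (3943) before Whitfield (6585) before Beaumont and Okafor (9767).
Beaumont and Okafor both have company hire date Mar 13, 2019, so the next rule applies.
Among Beaumont and Okafor, alphabetically by surname: Beaumont before Okafor.
Order: Marino, Moreau, Szabo, Whitfield, Beaumont, Okafor, Saleh.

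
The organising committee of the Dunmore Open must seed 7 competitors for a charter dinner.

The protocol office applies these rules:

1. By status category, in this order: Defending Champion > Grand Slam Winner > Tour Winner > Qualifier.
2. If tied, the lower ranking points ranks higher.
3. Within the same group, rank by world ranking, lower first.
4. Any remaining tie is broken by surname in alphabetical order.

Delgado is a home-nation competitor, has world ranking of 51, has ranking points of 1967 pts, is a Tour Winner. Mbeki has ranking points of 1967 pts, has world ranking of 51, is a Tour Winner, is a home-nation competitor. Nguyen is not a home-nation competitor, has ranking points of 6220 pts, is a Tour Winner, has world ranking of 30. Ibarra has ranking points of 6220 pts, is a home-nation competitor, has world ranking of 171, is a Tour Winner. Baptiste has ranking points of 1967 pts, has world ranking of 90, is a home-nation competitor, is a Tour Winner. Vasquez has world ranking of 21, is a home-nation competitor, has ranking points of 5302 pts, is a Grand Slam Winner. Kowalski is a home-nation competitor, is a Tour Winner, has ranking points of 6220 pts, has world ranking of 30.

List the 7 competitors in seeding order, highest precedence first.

Vasquez, Delgado, Mbeki, Baptiste, Kowalski, Nguyen, Ibarra

By status category: Vasquez (Grand Slam Winner); then Delgado, Mbeki, Baptiste, Kowalski, Nguyen and Ibarra (Tour Winner).
Among Delgado, Mbeki, Baptiste, Kowalski, Nguyen and Ibarra, by ranking points (lower first): Delgado, Mbeki and Baptiste (1967 pts) before Kowalski, Nguyen and Ibarra (6220 pts).
Among Delgado, Mbeki and Baptiste, by world ranking (lower first): Delgado and Mbeki (51) before Baptiste (90).
Among Delgado and Mbeki, alphabetically by surname: Delgado before Mbeki.
Among Kowalski, Nguyen and Ibarra, by world ranking (lower first): Kowalski and Nguyen (30) before Ibarra (171).
Among Kowalski and Nguyen, alphabetically by surname: Kowalski before Nguyen.
Full order: Vasquez, Delgado, Mbeki, Baptiste, Kowalski, Nguyen, Ibarra.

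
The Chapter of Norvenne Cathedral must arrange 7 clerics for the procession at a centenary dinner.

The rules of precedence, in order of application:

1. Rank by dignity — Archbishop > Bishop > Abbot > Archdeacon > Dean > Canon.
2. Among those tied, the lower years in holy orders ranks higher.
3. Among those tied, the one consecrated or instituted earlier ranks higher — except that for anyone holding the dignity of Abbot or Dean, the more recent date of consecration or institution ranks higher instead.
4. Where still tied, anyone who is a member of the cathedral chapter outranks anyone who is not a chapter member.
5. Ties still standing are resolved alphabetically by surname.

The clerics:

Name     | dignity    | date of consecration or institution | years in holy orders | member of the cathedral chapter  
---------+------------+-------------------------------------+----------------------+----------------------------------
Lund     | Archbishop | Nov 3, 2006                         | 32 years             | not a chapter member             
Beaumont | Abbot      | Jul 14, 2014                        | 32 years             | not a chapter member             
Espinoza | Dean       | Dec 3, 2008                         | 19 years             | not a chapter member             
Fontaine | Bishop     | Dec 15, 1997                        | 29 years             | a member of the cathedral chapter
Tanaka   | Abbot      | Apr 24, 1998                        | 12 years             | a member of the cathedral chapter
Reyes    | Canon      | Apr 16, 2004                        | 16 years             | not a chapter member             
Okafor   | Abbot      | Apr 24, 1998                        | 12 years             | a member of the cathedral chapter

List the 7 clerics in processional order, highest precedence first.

By dignity: Lund (Archbishop); then Fontaine (Bishop); then Okafor, Tanaka and Beaumont (Abbot); then Espinoza (Dean); then Reyes (Canon).
Among Okafor, Tanaka and Beaumont, by years in holy orders (lower first): Okafor and Tanaka (12 years) before Beaumont (32 years).
Okafor and Tanaka both have date of consecration or institution Apr 24, 1998, so the next rule applies.
Okafor and Tanaka are each a member of the cathedral chapter, so the next rule applies.
Among Okafor and Tanaka, alphabetically by surname: Okafor before Tanaka.
Full order: Lund, Fontaine, Okafor, Tanaka, Beaumont, Espinoza, Reyes.

Lund, Fontaine, Okafor, Tanaka, Beaumont, Espinoza, Reyes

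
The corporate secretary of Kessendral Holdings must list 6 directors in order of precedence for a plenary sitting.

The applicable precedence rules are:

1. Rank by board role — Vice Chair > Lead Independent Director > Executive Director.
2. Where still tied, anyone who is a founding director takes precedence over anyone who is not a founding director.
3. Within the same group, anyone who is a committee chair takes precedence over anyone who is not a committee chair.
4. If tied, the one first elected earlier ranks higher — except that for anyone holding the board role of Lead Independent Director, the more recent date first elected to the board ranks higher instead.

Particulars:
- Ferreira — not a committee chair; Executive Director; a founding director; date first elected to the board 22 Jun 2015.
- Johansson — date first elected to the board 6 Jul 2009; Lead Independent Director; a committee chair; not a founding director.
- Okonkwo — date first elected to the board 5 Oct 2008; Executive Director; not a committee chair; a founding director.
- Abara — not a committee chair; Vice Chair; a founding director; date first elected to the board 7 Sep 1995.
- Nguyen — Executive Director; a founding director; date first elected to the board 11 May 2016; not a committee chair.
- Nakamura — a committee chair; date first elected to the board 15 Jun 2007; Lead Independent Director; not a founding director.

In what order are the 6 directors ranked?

Abara, Johansson, Nakamura, Okonkwo, Ferreira, Nguyen

By board role: Abara (Vice Chair); then Johansson and Nakamura (Lead Independent Director); then Okonkwo, Ferreira and Nguyen (Executive Director).
Johansson and Nakamura are each not a founding director, so the next rule applies.
Johansson and Nakamura are each a committee chair, so the next rule applies.
Among Johansson and Nakamura, by date first elected to the board (later first) (reversed rule for this group): Johansson (6 Jul 2009) before Nakamura (15 Jun 2007).
Okonkwo, Ferreira and Nguyen are each a founding director, so the next rule applies.
Okonkwo, Ferreira and Nguyen are each not a committee chair, so the next rule applies.
Among Okonkwo, Ferreira and Nguyen, by date first elected to the board (earlier first): Okonkwo (5 Oct 2008) before Ferreira (22 Jun 2015) before Nguyen (11 May 2016).
Full order: Abara, Johansson, Nakamura, Okonkwo, Ferreira, Nguyen.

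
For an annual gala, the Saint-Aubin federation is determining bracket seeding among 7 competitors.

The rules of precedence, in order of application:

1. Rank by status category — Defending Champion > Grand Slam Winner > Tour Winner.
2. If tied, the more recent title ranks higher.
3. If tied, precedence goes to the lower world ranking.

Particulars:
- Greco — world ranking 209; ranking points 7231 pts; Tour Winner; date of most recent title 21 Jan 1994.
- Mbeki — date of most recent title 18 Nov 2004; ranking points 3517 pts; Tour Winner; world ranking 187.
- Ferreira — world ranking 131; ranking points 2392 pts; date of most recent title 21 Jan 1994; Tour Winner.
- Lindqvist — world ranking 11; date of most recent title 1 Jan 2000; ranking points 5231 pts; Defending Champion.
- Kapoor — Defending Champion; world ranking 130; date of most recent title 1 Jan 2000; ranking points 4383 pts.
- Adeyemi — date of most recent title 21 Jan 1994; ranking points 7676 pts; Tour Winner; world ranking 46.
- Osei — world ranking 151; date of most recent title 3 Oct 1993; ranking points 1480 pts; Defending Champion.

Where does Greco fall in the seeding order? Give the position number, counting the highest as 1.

By status category: Lindqvist, Kapoor and Osei (Defending Champion); then Mbeki, Adeyemi, Ferreira and Greco (Tour Winner).
Among Lindqvist, Kapoor and Osei, by date of most recent title (later first): Lindqvist and Kapoor (1 Jan 2000) before Osei (3 Oct 1993).
Among Lindqvist and Kapoor, by world ranking (lower first): Lindqvist (11) before Kapoor (130).
Among Mbeki, Adeyemi, Ferreira and Greco, by date of most recent title (later first): Mbeki (18 Nov 2004) before Adeyemi, Ferreira and Greco (21 Jan 1994).
Among Adeyemi, Ferreira and Greco, by world ranking (lower first): Adeyemi (46) before Ferreira (131) before Greco (209).
Order: Lindqvist, Kapoor, Osei, Mbeki, Adeyemi, Ferreira, Greco. So position 7.

7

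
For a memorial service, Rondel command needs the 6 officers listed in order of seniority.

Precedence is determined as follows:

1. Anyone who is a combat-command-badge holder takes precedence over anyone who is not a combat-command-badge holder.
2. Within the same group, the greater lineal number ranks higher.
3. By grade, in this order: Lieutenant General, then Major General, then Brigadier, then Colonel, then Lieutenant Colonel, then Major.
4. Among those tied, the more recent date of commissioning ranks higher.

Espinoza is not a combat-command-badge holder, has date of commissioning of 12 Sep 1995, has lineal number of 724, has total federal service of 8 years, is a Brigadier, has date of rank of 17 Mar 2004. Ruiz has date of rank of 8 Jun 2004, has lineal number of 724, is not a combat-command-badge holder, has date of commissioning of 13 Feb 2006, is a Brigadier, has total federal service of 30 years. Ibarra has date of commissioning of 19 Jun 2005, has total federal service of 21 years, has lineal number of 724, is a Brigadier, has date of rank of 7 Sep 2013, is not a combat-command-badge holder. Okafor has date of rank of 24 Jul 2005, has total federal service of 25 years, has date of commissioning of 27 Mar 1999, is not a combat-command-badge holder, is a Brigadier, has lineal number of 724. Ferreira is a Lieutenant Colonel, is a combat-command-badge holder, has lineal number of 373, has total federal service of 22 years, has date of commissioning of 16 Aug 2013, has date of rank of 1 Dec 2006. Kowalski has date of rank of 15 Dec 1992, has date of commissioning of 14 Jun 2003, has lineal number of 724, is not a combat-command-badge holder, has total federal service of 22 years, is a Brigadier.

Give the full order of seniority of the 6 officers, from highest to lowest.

By the first rule: Ferreira (a combat-command-badge holder); then Ruiz, Ibarra, Kowalski, Okafor and Espinoza (each not a combat-command-badge holder).
Ruiz, Ibarra, Kowalski, Okafor and Espinoza all have lineal number 724, so the next rule applies.
Ruiz, Ibarra, Kowalski, Okafor and Espinoza are each Brigadier, so the next rule applies.
Among Ruiz, Ibarra, Kowalski, Okafor and Espinoza, by date of commissioning (later first): Ruiz (13 Feb 2006) before Ibarra (19 Jun 2005) before Kowalski (14 Jun 2003) before Okafor (27 Mar 1999) before Espinoza (12 Sep 1995).
Full order: Ferreira, Ruiz, Ibarra, Kowalski, Okafor, Espinoza.

Ferreira, Ruiz, Ibarra, Kowalski, Okafor, Espinoza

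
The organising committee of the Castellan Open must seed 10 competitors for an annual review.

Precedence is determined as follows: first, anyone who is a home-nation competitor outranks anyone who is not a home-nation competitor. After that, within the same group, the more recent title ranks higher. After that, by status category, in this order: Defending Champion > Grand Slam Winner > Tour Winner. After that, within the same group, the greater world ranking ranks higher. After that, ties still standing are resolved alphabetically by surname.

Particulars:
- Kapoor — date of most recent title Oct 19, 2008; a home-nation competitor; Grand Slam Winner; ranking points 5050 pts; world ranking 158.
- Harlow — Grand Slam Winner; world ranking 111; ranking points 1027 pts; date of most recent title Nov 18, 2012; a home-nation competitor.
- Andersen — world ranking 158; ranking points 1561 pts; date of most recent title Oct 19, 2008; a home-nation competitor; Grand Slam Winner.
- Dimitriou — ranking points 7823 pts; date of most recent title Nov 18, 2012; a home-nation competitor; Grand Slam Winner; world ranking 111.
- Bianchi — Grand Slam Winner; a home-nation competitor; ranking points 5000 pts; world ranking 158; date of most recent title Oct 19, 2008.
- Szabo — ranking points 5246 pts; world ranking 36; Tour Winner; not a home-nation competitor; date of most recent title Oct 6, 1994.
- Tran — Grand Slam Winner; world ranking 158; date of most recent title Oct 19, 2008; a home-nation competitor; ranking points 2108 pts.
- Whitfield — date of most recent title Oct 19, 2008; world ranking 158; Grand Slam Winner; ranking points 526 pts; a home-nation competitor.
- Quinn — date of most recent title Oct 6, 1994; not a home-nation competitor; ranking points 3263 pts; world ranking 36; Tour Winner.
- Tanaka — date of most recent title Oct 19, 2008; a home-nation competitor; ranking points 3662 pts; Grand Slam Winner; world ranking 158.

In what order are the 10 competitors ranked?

Dimitriou, Harlow, Andersen, Bianchi, Kapoor, Tanaka, Tran, Whitfield, Quinn, Szabo

By the first rule: Dimitriou, Harlow, Andersen, Bianchi, Kapoor, Tanaka, Tran and Whitfield (each a home-nation competitor); then Quinn and Szabo (both not a home-nation competitor).
Among Dimitriou, Harlow, Andersen, Bianchi, Kapoor, Tanaka, Tran and Whitfield, by date of most recent title (later first): Dimitriou and Harlow (Nov 18, 2012) before Andersen, Bianchi, Kapoor, Tanaka, Tran and Whitfield (Oct 19, 2008).
Dimitriou and Harlow are each Grand Slam Winner, so the next rule applies.
Dimitriou and Harlow both have world ranking 111, so the next rule applies.
Among Dimitriou and Harlow, alphabetically by surname: Dimitriou before Harlow.
Andersen, Bianchi, Kapoor, Tanaka, Tran and Whitfield are each Grand Slam Winner, so the next rule applies.
Andersen, Bianchi, Kapoor, Tanaka, Tran and Whitfield all have world ranking 158, so the next rule applies.
Among Andersen, Bianchi, Kapoor, Tanaka, Tran and Whitfield, alphabetically by surname: Andersen before Bianchi before Kapoor before Tanaka before Tran before Whitfield.
Quinn and Szabo both have date of most recent title Oct 6, 1994, so the next rule applies.
Quinn and Szabo are each Tour Winner, so the next rule applies.
Quinn and Szabo both have world ranking 36, so the next rule applies.
Among Quinn and Szabo, alphabetically by surname: Quinn before Szabo.
Full order: Dimitriou, Harlow, Andersen, Bianchi, Kapoor, Tanaka, Tran, Whitfield, Quinn, Szabo.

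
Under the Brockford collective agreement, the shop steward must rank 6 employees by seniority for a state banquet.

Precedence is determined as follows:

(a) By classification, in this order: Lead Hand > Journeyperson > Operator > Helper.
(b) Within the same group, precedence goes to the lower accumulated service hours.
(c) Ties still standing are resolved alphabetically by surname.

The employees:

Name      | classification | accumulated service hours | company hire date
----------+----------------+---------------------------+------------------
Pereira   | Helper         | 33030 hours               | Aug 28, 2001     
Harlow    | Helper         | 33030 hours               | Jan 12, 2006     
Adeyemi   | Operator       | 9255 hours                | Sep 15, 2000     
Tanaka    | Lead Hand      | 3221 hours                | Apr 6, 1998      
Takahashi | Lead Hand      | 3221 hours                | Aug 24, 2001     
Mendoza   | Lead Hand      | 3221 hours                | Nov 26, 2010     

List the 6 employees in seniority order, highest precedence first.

By classification: Mendoza, Takahashi and Tanaka (Lead Hand); then Adeyemi (Operator); then Harlow and Pereira (Helper).
Mendoza, Takahashi and Tanaka all have accumulated service hours 3221 hours, so the next rule applies.
Among Mendoza, Takahashi and Tanaka, alphabetically by surname: Mendoza before Takahashi before Tanaka.
Harlow and Pereira both have accumulated service hours 33030 hours, so the next rule applies.
Among Harlow and Pereira, alphabetically by surname: Harlow before Pereira.
Full order: Mendoza, Takahashi, Tanaka, Adeyemi, Harlow, Pereira.

Mendoza, Takahashi, Tanaka, Adeyemi, Harlow, Pereira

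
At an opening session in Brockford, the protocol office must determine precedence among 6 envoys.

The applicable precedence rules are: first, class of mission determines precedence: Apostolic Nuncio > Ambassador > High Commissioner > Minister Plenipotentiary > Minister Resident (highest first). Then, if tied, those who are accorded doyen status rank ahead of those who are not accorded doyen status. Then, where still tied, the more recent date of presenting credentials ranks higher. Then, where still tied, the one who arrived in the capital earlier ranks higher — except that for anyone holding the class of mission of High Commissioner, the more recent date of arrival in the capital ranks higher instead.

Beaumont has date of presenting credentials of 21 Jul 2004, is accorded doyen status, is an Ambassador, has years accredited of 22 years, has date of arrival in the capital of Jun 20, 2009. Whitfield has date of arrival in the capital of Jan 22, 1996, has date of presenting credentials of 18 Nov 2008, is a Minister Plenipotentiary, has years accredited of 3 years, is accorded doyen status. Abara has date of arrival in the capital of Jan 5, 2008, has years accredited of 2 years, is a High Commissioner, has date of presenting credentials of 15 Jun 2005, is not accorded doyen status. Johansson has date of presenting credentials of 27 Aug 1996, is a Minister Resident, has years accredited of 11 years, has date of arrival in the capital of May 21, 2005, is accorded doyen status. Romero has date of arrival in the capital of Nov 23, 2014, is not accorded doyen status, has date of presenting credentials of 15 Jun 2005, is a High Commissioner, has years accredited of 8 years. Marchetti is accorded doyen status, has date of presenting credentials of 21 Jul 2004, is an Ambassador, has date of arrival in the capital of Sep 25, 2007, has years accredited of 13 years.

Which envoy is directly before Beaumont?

By class of mission: Marchetti and Beaumont (Ambassador); then Romero and Abara (High Commissioner); then Whitfield (Minister Plenipotentiary); then Johansson (Minister Resident).
Marchetti and Beaumont are each accorded doyen status, so the next rule applies.
Marchetti and Beaumont both have date of presenting credentials 21 Jul 2004, so the next rule applies.
Among Marchetti and Beaumont, by date of arrival in the capital (earlier first): Marchetti (Sep 25, 2007) before Beaumont (Jun 20, 2009).
Romero and Abara are each not accorded doyen status, so the next rule applies.
Romero and Abara both have date of presenting credentials 15 Jun 2005, so the next rule applies.
Among Romero and Abara, by date of arrival in the capital (later first) (reversed rule for this group): Romero (Nov 23, 2014) before Abara (Jan 5, 2008).
Order: Marchetti, Beaumont, Romero, Abara, Whitfield, Johansson.

Marchetti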